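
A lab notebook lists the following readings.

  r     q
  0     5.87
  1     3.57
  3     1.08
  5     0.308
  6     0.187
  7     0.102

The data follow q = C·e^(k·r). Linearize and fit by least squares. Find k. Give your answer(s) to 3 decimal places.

Let Y = ln q. Fitting Y = k·r + ln C by least squares:
AᵀA = [[120.0000, 22.0000]; [22.0000, 6]], rhs = [-30.4242, -2.0177]ᵀ  (here Σr = 22.0000, Σ(r)² = 120.0000, Σln q = -2.0177, Σr·ln q = -30.4242).
Δ = 120.0000·6 − (22.0000)² = 236.0000; k = (-30.4242·6 − 22.0000·-2.0177)/236.0000 = -0.58541, ln C = (120.0000·-2.0177 − 22.0000·-30.4242)/236.0000 = 1.81020.

k = -0.585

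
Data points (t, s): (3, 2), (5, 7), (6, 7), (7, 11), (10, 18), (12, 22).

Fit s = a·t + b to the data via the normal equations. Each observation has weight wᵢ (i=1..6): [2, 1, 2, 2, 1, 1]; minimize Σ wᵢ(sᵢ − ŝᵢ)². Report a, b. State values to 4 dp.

Normal-equation sums: Σwᵢ·t·t = 457, Σwᵢ·t = 59, Σwᵢ·1 = 9.
Right-hand side: Σwᵢ·t·s = 729, Σwᵢ·s = 87.
So XᵀWX·[a, b]ᵀ = XᵀWs: [[457, 59]; [59, 9]]·[a, b]ᵀ = [729, 87]ᵀ.
Determinant 457·9 − 59² = 632.
a = (729·9 − 59·87)/632 = 357/158; b = (457·87 − 59·729)/632 = -813/158.

a = 2.2595, b = -5.1456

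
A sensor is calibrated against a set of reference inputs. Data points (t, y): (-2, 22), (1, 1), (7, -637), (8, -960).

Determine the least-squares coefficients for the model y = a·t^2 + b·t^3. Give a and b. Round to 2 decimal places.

a = 1.23, b = -2.03

Entries of AᵀA: Σt^2·t^2 = 6514, Σt^2·t^3 = 49544, Σt^3·t^3 = 379858.
Right-hand side: Σt^2·y = -92564, Σt^3·y = -710186.
So AᵀA·[a, b]ᵀ = Aᵀy: [[6514, 49544]; [49544, 379858]]·[a, b]ᵀ = [-92564, -710186]ᵀ.
Eliminating b: 379858·(row 1) − 49544·(row 2) gives 19787076·a = 379858·(-92564) − 49544·(-710186) = 24279272, so a = 6069818/4946769.
Then b = ((-710186) − 49544·(6069818/4946769))/379858 = -10040197/4946769.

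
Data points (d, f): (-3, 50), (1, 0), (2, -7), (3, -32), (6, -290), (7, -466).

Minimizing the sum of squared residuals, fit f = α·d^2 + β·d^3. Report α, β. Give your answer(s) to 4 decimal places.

Entries of XᵀX: Σd^2·d^2 = 3876, Σd^2·d^3 = 24616, Σd^3·d^3 = 165828.
And Σd^2·f = -33140, Σd^3·f = -224748.
det = 3876·165828 − 24616² = 36801872.
α = ((-33140)·165828 − 24616·(-224748))/36801872 = 2303553/2300117; β = (3876·(-224748) − 24616·(-33140))/36801872 = -203489/135301.

α = 1.0015, β = -1.5040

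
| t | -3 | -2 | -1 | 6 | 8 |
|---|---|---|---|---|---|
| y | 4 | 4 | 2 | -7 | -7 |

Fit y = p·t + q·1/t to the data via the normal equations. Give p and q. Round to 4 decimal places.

Setting ∂/∂p … = 0 gives: 114·p + 5·q = -120;  5·p + (809/576)·q = -59/8.
Δ = 114·(809/576) − 5² = 12971/96.
p = ((-120)·(809/576) − 5·(-59/8))/(12971/96) = -12640/12971; q = (114·(-59/8) − 5·(-120))/(12971/96) = -23112/12971.

p = -0.9745, q = -1.7818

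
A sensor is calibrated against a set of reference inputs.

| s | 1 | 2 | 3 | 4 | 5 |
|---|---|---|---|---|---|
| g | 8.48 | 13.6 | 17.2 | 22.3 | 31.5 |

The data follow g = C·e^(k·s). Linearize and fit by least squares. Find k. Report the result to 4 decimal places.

With ln gᵢ as the transformed response and sᵢ as the regressor:
Sums: Σs = 15.0000, Σ(s)² = 55.0000, Σln g = 14.1473, Σs·ln g = 45.5609.
Normal system: [[55.0000, 15.0000]; [15.0000, 5]]·[k, ln C]ᵀ = [45.5609, 14.1473]ᵀ.
Δ = 55.0000·5 − (15.0000)² = 50.0000; k = (45.5609·5 − 15.0000·14.1473)/50.0000 = 0.31191, ln C = (55.0000·14.1473 − 15.0000·45.5609)/50.0000 = 1.89373.

k = 0.3119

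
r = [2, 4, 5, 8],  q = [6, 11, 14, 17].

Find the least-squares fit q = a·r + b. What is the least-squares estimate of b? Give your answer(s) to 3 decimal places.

b = 3.387

With design matrix A, AᵀA = [[109, 19]; [19, 4]] and Aᵀq = [262, 48]ᵀ.
Determinant 109·4 − 19² = 75.
a = (262·4 − 19·48)/75 = 136/75; b = (109·48 − 19·262)/75 = 254/75.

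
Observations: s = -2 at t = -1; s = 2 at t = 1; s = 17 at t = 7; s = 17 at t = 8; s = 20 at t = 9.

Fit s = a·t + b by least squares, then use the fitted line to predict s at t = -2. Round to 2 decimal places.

Compute the Gram sums: Σt·t = 196, Σt = 24, Σ1 = 5.
And Σt·s = 439, Σs = 54.
Normal equations: [[196, 24]; [24, 5]]·[a, b]ᵀ = [439, 54]ᵀ.
Eliminating b: 5·(row 1) − 24·(row 2) gives 404·a = 5·439 − 24·54 = 899, so a = 899/404.
Then b = (54 − 24·(899/404))/5 = 12/101.
At t = -2: ŝ = (899/404)·(-2) + (12/101)·(1) = -875/202.

ŝ = -4.33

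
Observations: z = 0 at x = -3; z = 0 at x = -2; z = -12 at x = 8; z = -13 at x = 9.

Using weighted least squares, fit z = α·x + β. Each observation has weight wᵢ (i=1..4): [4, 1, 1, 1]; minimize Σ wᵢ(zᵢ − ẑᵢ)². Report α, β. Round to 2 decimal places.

Setting ∂/∂α … = 0 gives: 185·α + 3·β = -213;  3·α + 7·β = -25.
(Σwᵢ·x·x = 185, Σwᵢ·x = 3, Σwᵢ·1 = 7, Σwᵢ·x·z = -213, Σwᵢ·z = -25.)
det = 185·7 − 3² = 1286.
α = ((-213)·7 − 3·(-25))/1286 = -708/643; β = (185·(-25) − 3·(-213))/1286 = -1993/643.

α = -1.10, β = -3.10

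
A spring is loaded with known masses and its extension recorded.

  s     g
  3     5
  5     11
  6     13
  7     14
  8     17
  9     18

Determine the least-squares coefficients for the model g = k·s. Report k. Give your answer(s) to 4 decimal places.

k = 2.0606

Setting ∂/∂k … = 0 gives: 264·k = 544.
(Σs·s = 264, Σs·g = 544.)
k = 544/264 = 2.06061.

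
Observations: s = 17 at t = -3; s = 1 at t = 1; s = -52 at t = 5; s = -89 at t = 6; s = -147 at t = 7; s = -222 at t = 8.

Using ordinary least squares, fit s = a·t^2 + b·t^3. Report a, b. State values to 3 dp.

a = 0.394, b = -0.483

Compute the Gram sums: Σt^2·t^2 = 8500, Σt^2·t^3 = 60234, Σt^3·t^3 = 442804.
And Σt^2·s = -25761, Σt^3·s = -190267.
Normal equations: [[8500, 60234]; [60234, 442804]]·[a, b]ᵀ = [-25761, -190267]ᵀ.
Eliminating b: 442804·(row 1) − 60234·(row 2) gives 135699244·a = 442804·(-25761) − 60234·(-190267) = 53468634, so a = 26734317/67849622.
Then b = ((-190267) − 60234·(26734317/67849622))/442804 = -32790713/67849622.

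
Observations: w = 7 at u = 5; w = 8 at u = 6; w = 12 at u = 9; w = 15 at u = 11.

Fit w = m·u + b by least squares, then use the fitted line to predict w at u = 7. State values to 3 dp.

ŵ = 9.495

Setting ∂/∂m … = 0 gives: 263·m + 31·b = 356;  31·m + 4·b = 42.
det = 263·4 − 31² = 91.
m = (356·4 − 31·42)/91 = 122/91; b = (263·42 − 31·356)/91 = 10/91.
At u = 7: ŵ = (122/91)·(7) + (10/91)·(1) = 864/91.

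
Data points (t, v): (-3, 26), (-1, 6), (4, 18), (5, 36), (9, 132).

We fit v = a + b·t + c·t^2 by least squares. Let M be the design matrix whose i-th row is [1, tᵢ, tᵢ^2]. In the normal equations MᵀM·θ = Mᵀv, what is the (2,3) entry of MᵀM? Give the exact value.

Row 2 ↔ basis t, column 3 ↔ basis t^2, so (MᵀM)_{2,3} = Σᵢ (t)·(t^2) = (-3)·(9) + (-1)·(1) + (4)·(16) + (5)·(25) + (9)·(81) = 890.

890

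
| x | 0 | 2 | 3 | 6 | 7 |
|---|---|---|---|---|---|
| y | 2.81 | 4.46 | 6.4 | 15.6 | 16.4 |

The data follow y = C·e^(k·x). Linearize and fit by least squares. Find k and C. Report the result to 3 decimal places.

Linearized form: ln y = k·x + ln C. From the 5 transformed points,
Sums: Σx = 18.0000, Σ(x)² = 98.0000, Σln y = 9.9292, Σx·ln y = 44.6238.
Normal system: [[98.0000, 18.0000]; [18.0000, 5]]·[k, ln C]ᵀ = [44.6238, 9.9292]ᵀ.
Solving (det = 166.0000): k = 0.26743, ln C = 1.02308, so C = exp(1.02308) = 2.78176.

k = 0.267, C = 2.782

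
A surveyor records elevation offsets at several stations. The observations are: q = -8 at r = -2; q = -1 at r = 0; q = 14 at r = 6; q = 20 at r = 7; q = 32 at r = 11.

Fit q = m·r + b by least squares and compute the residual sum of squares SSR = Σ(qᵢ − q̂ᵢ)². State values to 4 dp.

SSR = 6.7774

Normal-equation sums: Σr·r = 210, Σr = 22, Σ1 = 5.
Right-hand side: Σr·q = 592, Σq = 57.
Normal equations: [[210, 22]; [22, 5]]·[m, b]ᵀ = [592, 57]ᵀ.
Eliminating b: 5·(row 1) − 22·(row 2) gives 566·m = 5·592 − 22·57 = 1706, so m = 853/283.
Then b = (57 − 22·(853/283))/5 = -527/283.
Residuals: -31/283, 244/283, -629/283, 216/283, 200/283; SSR = 1918/283.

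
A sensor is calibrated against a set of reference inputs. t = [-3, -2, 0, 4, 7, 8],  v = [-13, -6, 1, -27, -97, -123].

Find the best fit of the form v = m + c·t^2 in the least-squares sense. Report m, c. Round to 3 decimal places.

m = 2.812, c = -1.985

Compute the Gram sums: Σ1 = 6, Σt^2 = 142, Σt^2·t^2 = 6850.
Right-hand side: Σv = -265, Σt^2·v = -13198.
Determinant 6·6850 − 142² = 20936.
m = ((-265)·6850 − 142·(-13198))/20936 = 29433/10468; c = (6·(-13198) − 142·(-265))/20936 = -20779/10468.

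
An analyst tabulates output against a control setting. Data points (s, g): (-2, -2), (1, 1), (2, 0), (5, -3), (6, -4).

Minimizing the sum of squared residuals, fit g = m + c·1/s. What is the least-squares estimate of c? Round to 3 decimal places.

c = 2.445

With design matrix M, MᵀM = [[5, 41/30]; [41/30, 1411/900]] and Mᵀg = [-8, 11/15]ᵀ.
Determinant 5·(1411/900) − (41/30)² = 2687/450.
m = ((-8)·(1411/900) − (41/30)·(11/15))/(2687/450) = -6095/2687; c = (5·(11/15) − (41/30)·(-8))/(2687/450) = 6570/2687.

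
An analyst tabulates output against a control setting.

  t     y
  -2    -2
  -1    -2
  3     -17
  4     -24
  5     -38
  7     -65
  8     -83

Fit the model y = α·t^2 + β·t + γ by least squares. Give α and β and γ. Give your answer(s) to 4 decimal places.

α = -1.0447, β = -1.7533, γ = -1.9162

Normal-equation sums: Σt^2·t^2 = 7476, Σt^2·t = 1062, Σt^2 = 168, Σt·t = 168, Σt = 24, Σ1 = 7.
Right-hand side: Σt^2·y = -9994, Σt·y = -1450, Σy = -231.
Normal equations: [[7476, 1062, 168]; [1062, 168, 24]; [168, 24, 7]]·[α, β, γ]ᵀ = [-9994, -1450, -231]ᵀ.
Row-reducing yields α = -35957/34419, β = -8621/4917, γ = -21985/11473.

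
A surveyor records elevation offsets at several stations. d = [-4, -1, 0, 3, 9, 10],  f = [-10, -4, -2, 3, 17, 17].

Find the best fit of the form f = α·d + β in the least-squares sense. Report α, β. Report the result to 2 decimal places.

α = 1.99, β = -2.15

The normal equations are: 207·α + 17·β = 376;  17·α + 6·β = 21.
(Σd·d = 207, Σd = 17, Σ1 = 6, Σd·f = 376, Σf = 21.)
Determinant 207·6 − 17² = 953.
α = (376·6 − 17·21)/953 = 1899/953; β = (207·21 − 17·376)/953 = -2045/953.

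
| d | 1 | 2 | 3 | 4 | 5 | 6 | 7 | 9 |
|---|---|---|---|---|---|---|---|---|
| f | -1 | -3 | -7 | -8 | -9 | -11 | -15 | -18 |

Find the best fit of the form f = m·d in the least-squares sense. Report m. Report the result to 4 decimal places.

Forming XᵀX = [[221]] and Xᵀf = [-438]ᵀ gives XᵀX·[m]ᵀ = Xᵀf.
m = (-438)/221 = -1.9819.

m = -1.9819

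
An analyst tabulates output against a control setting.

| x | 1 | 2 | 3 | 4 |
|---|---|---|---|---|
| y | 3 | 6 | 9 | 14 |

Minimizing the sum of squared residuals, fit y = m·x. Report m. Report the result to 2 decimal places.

The normal equations are: 30·m = 98.
m = 98/30 = 3.26667.

m = 3.27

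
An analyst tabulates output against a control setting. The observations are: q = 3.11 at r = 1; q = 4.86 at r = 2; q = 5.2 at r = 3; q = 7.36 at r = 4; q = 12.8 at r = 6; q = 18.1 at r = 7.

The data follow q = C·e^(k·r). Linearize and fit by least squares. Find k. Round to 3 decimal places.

With ln qᵢ as the transformed response and rᵢ as the regressor:
XᵀX = [[115.0000, 23.0000]; [23.0000, 6]], rhs = [52.7950, 11.8057]ᵀ  (here Σr = 23.0000, Σ(r)² = 115.0000, Σln q = 11.8057, Σr·ln q = 52.7950).
Solving (det = 161.0000): k = 0.28098, ln C = 0.89053.

k = 0.281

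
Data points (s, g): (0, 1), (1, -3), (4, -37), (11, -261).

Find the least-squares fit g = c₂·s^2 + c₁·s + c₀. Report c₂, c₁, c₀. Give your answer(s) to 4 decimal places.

Setting ∂/∂c₂ … = 0 gives: 14898·c₂ + 1396·c₁ + 138·c₀ = -32176;  1396·c₂ + 138·c₁ + 16·c₀ = -3022;  138·c₂ + 16·c₁ + 4·c₀ = -300.
Inverting the 3×3 Gram matrix, [c₂, c₁, c₀]ᵀ = [-38678/18901, -24235/18901, 13756/18901]ᵀ.

c₂ = -2.0463, c₁ = -1.2822, c₀ = 0.7278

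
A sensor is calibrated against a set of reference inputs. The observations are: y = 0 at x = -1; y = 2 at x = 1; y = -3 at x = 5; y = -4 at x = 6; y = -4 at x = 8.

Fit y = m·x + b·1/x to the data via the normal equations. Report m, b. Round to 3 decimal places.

m = -0.605, b = 1.564

Compute the Gram sums: Σx·x = 127, Σx·1/x = 5, Σ1/x·1/x = 30001/14400.
Right-hand side: Σx·y = -69, Σ1/x·y = 7/30.
det = 127·(30001/14400) − 5² = 3450127/14400.
m = ((-69)·(30001/14400) − 5·(7/30))/(3450127/14400) = -2086869/3450127; b = (127·(7/30) − 5·(-69))/(3450127/14400) = 5394720/3450127.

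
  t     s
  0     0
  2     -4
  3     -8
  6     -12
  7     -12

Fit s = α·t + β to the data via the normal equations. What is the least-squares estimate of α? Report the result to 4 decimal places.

α = -1.7590

Setting ∂/∂α … = 0 gives: 98·α + 18·β = -188;  18·α + 5·β = -36.
det = 98·5 − 18² = 166.
α = ((-188)·5 − 18·(-36))/166 = -146/83; β = (98·(-36) − 18·(-188))/166 = -72/83.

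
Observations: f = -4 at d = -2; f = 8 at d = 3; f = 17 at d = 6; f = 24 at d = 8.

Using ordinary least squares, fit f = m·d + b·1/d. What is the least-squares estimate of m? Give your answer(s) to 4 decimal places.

Forming XᵀX = [[113, 4]; [4, 233/576]] and Xᵀf = [326, 21/2]ᵀ gives XᵀX·[m, b]ᵀ = Xᵀf.
Δ = 113·(233/576) − 4² = 17113/576.
m = (326·(233/576) − 4·(21/2))/(17113/576) = 51766/17113; b = (113·(21/2) − 4·326)/(17113/576) = -67680/17113.

m = 3.0250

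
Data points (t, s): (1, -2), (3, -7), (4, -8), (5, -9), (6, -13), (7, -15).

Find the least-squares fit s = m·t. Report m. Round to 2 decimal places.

m = -2.08

Sums needed: Σt·t = 136.
Right-hand side: Σt·s = -283.
Normal equations: [[136]]·[m]ᵀ = [-283]ᵀ.
m = (-283)/136 = -2.08088.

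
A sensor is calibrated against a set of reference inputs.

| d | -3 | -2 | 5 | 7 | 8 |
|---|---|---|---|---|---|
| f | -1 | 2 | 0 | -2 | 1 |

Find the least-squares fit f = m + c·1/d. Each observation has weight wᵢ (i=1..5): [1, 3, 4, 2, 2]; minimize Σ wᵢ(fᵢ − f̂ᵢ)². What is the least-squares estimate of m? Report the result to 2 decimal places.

m = 0.14

Compute the Gram sums: Σwᵢ·1 = 12, Σwᵢ·1/d = -209/420, Σwᵢ·1/d·1/d = 385673/352800.
And Σwᵢ·f = 3, Σwᵢ·1/d·f = -251/84.
Normal equations: [[12, -209/420]; [-209/420, 385673/352800]]·[m, c]ᵀ = [3, -251/84]ᵀ.
Eliminating c: (385673/352800)·(row 1) − (-209/420)·(row 2) gives (2270357/176400)·m = (385673/352800)·3 − (-209/420)·(-251/84) = 90347/50400, so m = 632429/4540714.
Then c = ((-251/84) − (-209/420)·(632429/4540714))/(385673/352800) = -6061860/2270357.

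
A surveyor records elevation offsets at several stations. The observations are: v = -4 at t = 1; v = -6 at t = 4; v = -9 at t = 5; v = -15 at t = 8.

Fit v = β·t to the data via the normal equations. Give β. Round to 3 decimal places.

β = -1.821

Setting ∂/∂β … = 0 gives: 106·β = -193.
Hence β = -193 / 106 ≈ -1.82075.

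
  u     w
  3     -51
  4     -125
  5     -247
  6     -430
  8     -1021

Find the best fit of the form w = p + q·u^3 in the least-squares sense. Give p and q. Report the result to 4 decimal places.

Compute the Gram sums: Σ1 = 5, Σu^3 = 944, Σu^3·u^3 = 329250.
For Aᵀw: Σw = -1874, Σu^3·w = -655884.
So AᵀA·[p, q]ᵀ = Aᵀw: [[5, 944]; [944, 329250]]·[p, q]ᵀ = [-1874, -655884]ᵀ.
det = 5·329250 − 944² = 755114.
p = ((-1874)·329250 − 944·(-655884))/755114 = 1069998/377557; q = (5·(-655884) − 944·(-1874))/755114 = -755182/377557.

p = 2.8340, q = -2.0002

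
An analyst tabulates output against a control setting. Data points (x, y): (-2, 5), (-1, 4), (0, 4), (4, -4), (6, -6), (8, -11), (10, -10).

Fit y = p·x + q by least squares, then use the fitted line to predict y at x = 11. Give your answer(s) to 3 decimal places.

The normal equations are: 221·p + 25·q = -254;  25·p + 7·q = -18.
(Σx·x = 221, Σx = 25, Σ1 = 7, Σx·y = -254, Σy = -18.)
Δ = 221·7 − 25² = 922.
p = ((-254)·7 − 25·(-18))/922 = -664/461; q = (221·(-18) − 25·(-254))/922 = 1186/461.
At x = 11: ŷ = (-664/461)·(11) + (1186/461)·(1) = -6118/461.

ŷ = -13.271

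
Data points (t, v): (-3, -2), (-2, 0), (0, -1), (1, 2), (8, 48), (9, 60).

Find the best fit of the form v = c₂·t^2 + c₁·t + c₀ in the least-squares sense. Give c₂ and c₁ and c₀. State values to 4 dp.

c₂ = 0.5432, c₁ = 1.7707, c₀ = -0.3977

The normal equations are: 10755·c₂ + 1207·c₁ + 159·c₀ = 7916;  1207·c₂ + 159·c₁ + 13·c₀ = 932;  159·c₂ + 13·c₁ + 6·c₀ = 107.
Solving the 3×3 system (Gaussian elimination) gives c₂ = 12161/22388, c₁ = 198209/111940, c₀ = -22261/55970.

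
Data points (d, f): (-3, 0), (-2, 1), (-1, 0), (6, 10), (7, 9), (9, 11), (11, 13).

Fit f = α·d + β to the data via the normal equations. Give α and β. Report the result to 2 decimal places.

Entries of MᵀM: Σd·d = 301, Σd = 27, Σ1 = 7.
For Mᵀf: Σd·f = 363, Σf = 44.
det = 301·7 − 27² = 1378.
α = (363·7 − 27·44)/1378 = 1353/1378; β = (301·44 − 27·363)/1378 = 3443/1378.

α = 0.98, β = 2.50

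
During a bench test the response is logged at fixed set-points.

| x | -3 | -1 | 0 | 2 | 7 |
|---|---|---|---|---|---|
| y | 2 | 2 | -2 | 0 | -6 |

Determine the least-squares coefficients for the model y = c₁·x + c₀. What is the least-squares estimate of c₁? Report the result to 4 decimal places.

Setting ∂/∂c₁ … = 0 gives: 63·c₁ + 5·c₀ = -50;  5·c₁ + 5·c₀ = -4.
(Σx·x = 63, Σx = 5, Σ1 = 5, Σx·y = -50, Σy = -4.)
Determinant 63·5 − 5² = 290.
c₁ = ((-50)·5 − 5·(-4))/290 = -23/29; c₀ = (63·(-4) − 5·(-50))/290 = -1/145.

c₁ = -0.7931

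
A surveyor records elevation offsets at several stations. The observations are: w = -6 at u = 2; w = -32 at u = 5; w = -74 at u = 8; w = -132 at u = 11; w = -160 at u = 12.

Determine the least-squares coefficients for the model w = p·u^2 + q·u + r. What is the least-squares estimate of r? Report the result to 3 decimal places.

Sums needed: Σu^2·u^2 = 40114, Σu^2·u = 3704, Σu^2 = 358, Σu·u = 358, Σu = 38, Σ1 = 5.
Right-hand side: Σu^2·w = -44572, Σu·w = -4136, Σw = -404.
AᵀA·[p, q, r]ᵀ = Aᵀw becomes [[40114, 3704, 358]; [3704, 358, 38]; [358, 38, 5]]·[p, q, r]ᵀ = [-44572, -4136, -404]ᵀ.
Row-reducing yields p = -4858/4919, q = -6724/4919, r = 1480/4919.

r = 0.301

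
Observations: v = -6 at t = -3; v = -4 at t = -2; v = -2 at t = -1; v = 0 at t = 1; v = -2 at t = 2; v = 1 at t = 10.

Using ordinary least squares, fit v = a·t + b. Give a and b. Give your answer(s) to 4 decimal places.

Compute the Gram sums: Σt·t = 119, Σt = 7, Σ1 = 6.
Right-hand side: Σt·v = 34, Σv = -13.
XᵀX·[a, b]ᵀ = Xᵀv becomes [[119, 7]; [7, 6]]·[a, b]ᵀ = [34, -13]ᵀ.
Determinant 119·6 − 7² = 665.
a = (34·6 − 7·(-13))/665 = 59/133; b = (119·(-13) − 7·34)/665 = -51/19.

a = 0.4436, b = -2.6842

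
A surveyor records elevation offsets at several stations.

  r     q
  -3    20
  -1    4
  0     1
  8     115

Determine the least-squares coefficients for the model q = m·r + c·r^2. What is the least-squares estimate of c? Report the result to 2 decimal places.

c = 1.92

XᵀX·[m, c]ᵀ = Xᵀq reads: 74·m + 484·c = 856;  484·m + 4178·c = 7544.
(Σr·r = 74, Σr·r^2 = 484, Σr^2·r^2 = 4178, Σr·q = 856, Σr^2·q = 7544.)
Determinant 74·4178 − 484² = 74916.
m = (856·4178 − 484·7544)/74916 = -6244/6243; c = (74·7544 − 484·856)/74916 = 11996/6243.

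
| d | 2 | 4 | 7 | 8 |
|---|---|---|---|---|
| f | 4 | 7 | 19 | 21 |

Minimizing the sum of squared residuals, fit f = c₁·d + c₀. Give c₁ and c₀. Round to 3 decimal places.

c₁ = 3.044, c₀ = -3.231

Forming MᵀM = [[133, 21]; [21, 4]] and Mᵀf = [337, 51]ᵀ gives MᵀM·[c₁, c₀]ᵀ = Mᵀf.
Eliminating c₀: 4·(row 1) − 21·(row 2) gives 91·c₁ = 4·337 − 21·51 = 277, so c₁ = 277/91.
Then c₀ = (51 − 21·(277/91))/4 = -42/13.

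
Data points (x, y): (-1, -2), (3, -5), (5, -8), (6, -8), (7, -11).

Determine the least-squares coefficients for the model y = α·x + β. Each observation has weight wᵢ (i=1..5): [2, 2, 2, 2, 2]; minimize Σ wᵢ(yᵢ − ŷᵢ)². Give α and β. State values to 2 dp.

α = -1.05, β = -2.60

Sums needed: Σwᵢ·x·x = 240, Σwᵢ·x = 40, Σwᵢ·1 = 10.
Moment sums: Σwᵢ·x·y = -356, Σwᵢ·y = -68.
So AᵀWA·[α, β]ᵀ = AᵀWy: [[240, 40]; [40, 10]]·[α, β]ᵀ = [-356, -68]ᵀ.
Eliminating β: 10·(row 1) − 40·(row 2) gives 800·α = 10·(-356) − 40·(-68) = -840, so α = -21/20.
Then β = ((-68) − 40·(-21/20))/10 = -13/5.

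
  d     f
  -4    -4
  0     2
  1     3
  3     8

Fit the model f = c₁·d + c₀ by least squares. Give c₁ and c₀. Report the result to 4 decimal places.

Forming AᵀA = [[26, 0]; [0, 4]] and Aᵀf = [43, 9]ᵀ gives AᵀA·[c₁, c₀]ᵀ = Aᵀf.
det = 26·4 − 0² = 104.
c₁ = (43·4 − 0·9)/104 = 43/26; c₀ = (26·9 − 0·43)/104 = 9/4.

c₁ = 1.6538, c₀ = 2.2500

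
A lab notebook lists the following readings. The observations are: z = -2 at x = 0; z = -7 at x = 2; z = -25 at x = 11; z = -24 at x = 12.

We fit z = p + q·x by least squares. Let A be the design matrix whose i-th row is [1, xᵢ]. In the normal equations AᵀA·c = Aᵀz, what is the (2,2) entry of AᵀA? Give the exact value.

269

Row 2 ↔ basis x, column 2 ↔ basis x, so (AᵀA)_{2,2} = Σᵢ (x)·(x) = (0)·(0) + (2)·(2) + (11)·(11) + (12)·(12) = 269.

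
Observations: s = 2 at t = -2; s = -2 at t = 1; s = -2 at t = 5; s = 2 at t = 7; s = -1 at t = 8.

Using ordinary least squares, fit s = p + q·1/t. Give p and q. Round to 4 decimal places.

Setting ∂/∂p … = 0 gives: 5·p + (271/280)·q = -1;  (271/280)·p + (103961/78400)·q = -907/280.
Eliminating q: (103961/78400)·(row 1) − (271/280)·(row 2) gives (111591/19600)·p = (103961/78400)·(-1) − (271/280)·(-907/280) = 35459/19600, so p = 35459/111591.
Then q = ((-907/280) − (271/280)·(35459/111591))/(103961/78400) = -298480/111591.

p = 0.3178, q = -2.6748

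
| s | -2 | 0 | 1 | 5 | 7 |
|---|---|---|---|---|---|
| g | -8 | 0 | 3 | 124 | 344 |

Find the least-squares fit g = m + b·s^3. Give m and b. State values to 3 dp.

m = 0.364, b = 1.000

Entries of AᵀA: Σ1 = 5, Σs^3 = 461, Σs^3·s^3 = 133339.
Moment sums: Σg = 463, Σs^3·g = 133559.
det = 5·133339 − 461² = 454174.
m = (463·133339 − 461·133559)/454174 = 82629/227087; b = (5·133559 − 461·463)/454174 = 227176/227087.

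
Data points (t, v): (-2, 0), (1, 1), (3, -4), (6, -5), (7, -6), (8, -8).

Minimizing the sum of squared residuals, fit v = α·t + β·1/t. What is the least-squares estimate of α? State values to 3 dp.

α = -0.975

Forming AᵀA = [[163, 6]; [6, 40217/28224]] and Aᵀv = [-147, -127/42]ᵀ gives AᵀA·[α, β]ᵀ = Aᵀv.
Determinant 163·(40217/28224) − 6² = 5539307/28224.
α = ((-147)·(40217/28224) − 6·(-127/42))/(5539307/28224) = -5399835/5539307; β = (163·(-127/42) − 6·(-147))/(5539307/28224) = 10982496/5539307.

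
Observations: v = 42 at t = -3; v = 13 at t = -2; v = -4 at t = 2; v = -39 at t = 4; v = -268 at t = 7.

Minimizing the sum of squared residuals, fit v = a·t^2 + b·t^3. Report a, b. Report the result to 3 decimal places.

AᵀA·[a, b]ᵀ = Aᵀv reads: 2770·a + 17588·b = -13342;  17588·a + 122602·b = -95690.
Δ = 2770·122602 − 17588² = 30269796.
a = ((-13342)·122602 − 17588·(-95690))/30269796 = 3936653/2522483; b = (2770·(-95690) − 17588·(-13342))/30269796 = -2533517/2522483.

a = 1.561, b = -1.004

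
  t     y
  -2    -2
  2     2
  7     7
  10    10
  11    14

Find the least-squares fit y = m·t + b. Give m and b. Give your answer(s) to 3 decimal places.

m = 1.134, b = -0.149

Sums needed: Σt·t = 278, Σt = 28, Σ1 = 5.
Right-hand side: Σt·y = 311, Σy = 31.
Eliminating b: 5·(row 1) − 28·(row 2) gives 606·m = 5·311 − 28·31 = 687, so m = 229/202.
Then b = (31 − 28·(229/202))/5 = -15/101.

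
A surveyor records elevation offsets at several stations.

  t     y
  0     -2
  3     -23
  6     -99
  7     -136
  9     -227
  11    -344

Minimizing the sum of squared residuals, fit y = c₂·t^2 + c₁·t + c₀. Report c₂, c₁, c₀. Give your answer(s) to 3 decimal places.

Entries of MᵀM: Σt^2·t^2 = 24980, Σt^2·t = 2646, Σt^2 = 296, Σt·t = 296, Σt = 36, Σ1 = 6.
Right-hand side: Σt^2·y = -70446, Σt·y = -7442, Σy = -831.
Solving the 3×3 system (Gaussian elimination) gives c₂ = -32892/10993, c₁ = 101077/54965, c₀ = -211509/109930.

c₂ = -2.992, c₁ = 1.839, c₀ = -1.924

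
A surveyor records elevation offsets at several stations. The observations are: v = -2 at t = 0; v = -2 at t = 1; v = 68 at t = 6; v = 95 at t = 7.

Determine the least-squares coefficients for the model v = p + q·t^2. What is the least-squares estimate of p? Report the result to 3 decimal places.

AᵀA·[p, q]ᵀ = Aᵀv reads: 4·p + 86·q = 159;  86·p + 3698·q = 7101.
Δ = 4·3698 − 86² = 7396.
p = (159·3698 − 86·7101)/7396 = -132/43; q = (4·7101 − 86·159)/7396 = 7365/3698.

p = -3.070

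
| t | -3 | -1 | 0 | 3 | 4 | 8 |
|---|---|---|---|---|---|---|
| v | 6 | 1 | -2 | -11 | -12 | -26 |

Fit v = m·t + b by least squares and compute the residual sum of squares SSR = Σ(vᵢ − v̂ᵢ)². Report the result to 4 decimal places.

SSR = 3.7674

The normal system AᵀA·[m, b]ᵀ = Aᵀv is [[99, 11]; [11, 6]]·[m, b]ᵀ = [-308, -44]ᵀ.
Eliminating b: 6·(row 1) − 11·(row 2) gives 473·m = 6·(-308) − 11·(-44) = -1364, so m = -124/43.
Then b = ((-44) − 11·(-124/43))/6 = -88/43.
Residuals: -26/43, 7/43, 2/43, -13/43, 68/43, -38/43; SSR = 162/43.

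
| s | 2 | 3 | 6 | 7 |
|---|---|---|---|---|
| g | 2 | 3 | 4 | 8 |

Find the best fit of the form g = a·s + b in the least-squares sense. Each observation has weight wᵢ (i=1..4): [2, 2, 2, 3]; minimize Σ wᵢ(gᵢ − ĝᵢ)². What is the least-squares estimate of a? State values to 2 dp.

a = 1.04

Entries of XᵀWX: Σwᵢ·s·s = 245, Σwᵢ·s = 43, Σwᵢ·1 = 9.
Moment sums: Σwᵢ·s·g = 242, Σwᵢ·g = 42.
Normal equations: [[245, 43]; [43, 9]]·[a, b]ᵀ = [242, 42]ᵀ.
det = 245·9 − 43² = 356.
a = (242·9 − 43·42)/356 = 93/89; b = (245·42 − 43·242)/356 = -29/89.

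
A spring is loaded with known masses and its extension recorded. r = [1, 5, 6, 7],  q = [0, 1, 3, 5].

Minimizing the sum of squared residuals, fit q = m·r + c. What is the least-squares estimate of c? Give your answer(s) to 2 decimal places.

Entries of AᵀA: Σr·r = 111, Σr = 19, Σ1 = 4.
Moment sums: Σr·q = 58, Σq = 9.
Eliminating c: 4·(row 1) − 19·(row 2) gives 83·m = 4·58 − 19·9 = 61, so m = 61/83.
Then c = (9 − 19·(61/83))/4 = -103/83.

c = -1.24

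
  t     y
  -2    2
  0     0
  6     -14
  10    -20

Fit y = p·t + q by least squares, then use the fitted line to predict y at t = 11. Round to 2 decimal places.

ŷ = -22.51

Normal-equation sums: Σt·t = 140, Σt = 14, Σ1 = 4.
Right-hand side: Σt·y = -288, Σy = -32.
MᵀM·[p, q]ᵀ = Mᵀy becomes [[140, 14]; [14, 4]]·[p, q]ᵀ = [-288, -32]ᵀ.
Δ = 140·4 − 14² = 364.
p = ((-288)·4 − 14·(-32))/364 = -176/91; q = (140·(-32) − 14·(-288))/364 = -16/13.
At t = 11: ŷ = (-176/91)·(11) + (-16/13)·(1) = -2048/91.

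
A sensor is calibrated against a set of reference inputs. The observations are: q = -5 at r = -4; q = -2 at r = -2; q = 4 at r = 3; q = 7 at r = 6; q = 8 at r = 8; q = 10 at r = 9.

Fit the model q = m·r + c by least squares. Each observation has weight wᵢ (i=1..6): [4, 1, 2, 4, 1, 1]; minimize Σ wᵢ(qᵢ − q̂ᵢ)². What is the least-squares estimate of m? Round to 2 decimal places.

With design matrix M, MᵀWM = [[375, 29]; [29, 13]] and MᵀWq = [430, 32]ᵀ.
Eliminating c: 13·(row 1) − 29·(row 2) gives 4034·m = 13·430 − 29·32 = 4662, so m = 2331/2017.
Then c = (32 − 29·(2331/2017))/13 = -235/2017.

m = 1.16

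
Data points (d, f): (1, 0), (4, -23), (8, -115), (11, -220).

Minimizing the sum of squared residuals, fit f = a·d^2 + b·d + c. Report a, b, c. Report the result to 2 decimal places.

Entries of XᵀX: Σd^2·d^2 = 18994, Σd^2·d = 1908, Σd^2 = 202, Σd·d = 202, Σd = 24, Σ1 = 4.
Moment sums: Σd^2·f = -34348, Σd·f = -3432, Σf = -358.
So XᵀX·[a, b, c]ᵀ = Xᵀf: [[18994, 1908, 202]; [1908, 202, 24]; [202, 24, 4]]·[a, b, c]ᵀ = [-34348, -3432, -358]ᵀ.
Row-reducing yields a = -41/21, b = 262/203, c = 823/609.

a = -1.95, b = 1.29, c = 1.35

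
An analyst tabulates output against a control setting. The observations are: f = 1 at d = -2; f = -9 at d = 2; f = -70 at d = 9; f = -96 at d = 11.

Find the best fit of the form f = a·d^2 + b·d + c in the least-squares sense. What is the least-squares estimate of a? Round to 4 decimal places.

AᵀA·[a, b, c]ᵀ = Aᵀf reads: 21234·a + 2060·b + 210·c = -17318;  2060·a + 210·b + 20·c = -1706;  210·a + 20·b + 4·c = -174.
(Σd^2·d^2 = 21234, Σd^2·d = 2060, Σd^2 = 210, Σd·d = 210, Σd = 20, Σ1 = 4, Σd^2·f = -17318, Σd·f = -1706, Σf = -174.)
Row-reducing yields a = -5577/10289, b = -134947/51445, c = -19832/10289.

a = -0.5420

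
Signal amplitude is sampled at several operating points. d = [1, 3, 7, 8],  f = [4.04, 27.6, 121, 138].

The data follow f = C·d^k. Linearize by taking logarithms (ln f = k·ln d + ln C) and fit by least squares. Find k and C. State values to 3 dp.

Let Y = ln f. Fitting Y = k·ln d + ln C by least squares:
Σln d = 5.1240, Σ(ln d)² = 9.3176, Σln f = 14.4371, Σln d·ln f = 23.2231.
Equations: 9.3176·k + 5.1240·ln C = 23.2231;  5.1240·k + 4·ln C = 14.4371.
Solving (det = 11.0154): k = 1.71735, ln C = 1.40937, so C = exp(1.40937) = 4.09337.

k = 1.717, C = 4.093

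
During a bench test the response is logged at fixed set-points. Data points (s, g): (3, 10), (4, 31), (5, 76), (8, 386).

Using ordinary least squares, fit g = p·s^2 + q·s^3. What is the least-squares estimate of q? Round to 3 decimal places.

The normal system AᵀA·[p, q]ᵀ = Aᵀg is [[5058, 37160]; [37160, 282594]]·[p, q]ᵀ = [27190, 209386]ᵀ.
Δ = 5058·282594 − 37160² = 48494852.
p = (27190·282594 − 37160·209386)/48494852 = -3466175/1731959; q = (5058·209386 − 37160·27190)/48494852 = 1739071/1731959.

q = 1.004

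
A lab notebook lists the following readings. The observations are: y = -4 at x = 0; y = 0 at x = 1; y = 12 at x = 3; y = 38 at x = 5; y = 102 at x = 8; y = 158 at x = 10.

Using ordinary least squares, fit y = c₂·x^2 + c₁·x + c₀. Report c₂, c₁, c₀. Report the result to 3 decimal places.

Compute the Gram sums: Σx^2·x^2 = 14803, Σx^2·x = 1665, Σx^2 = 199, Σx·x = 199, Σx = 27, Σ1 = 6.
For Mᵀy: Σx^2·y = 23386, Σx·y = 2622, Σy = 306.
MᵀM·[c₂, c₁, c₀]ᵀ = Mᵀy becomes [[14803, 1665, 199]; [1665, 199, 27]; [199, 27, 6]]·[c₂, c₁, c₀]ᵀ = [23386, 2622, 306]ᵀ.
Inverting the 3×3 Gram matrix, [c₂, c₁, c₀]ᵀ = [12720/8173, 4998/8173, -27548/8173]ᵀ.

c₂ = 1.556, c₁ = 0.612, c₀ = -3.371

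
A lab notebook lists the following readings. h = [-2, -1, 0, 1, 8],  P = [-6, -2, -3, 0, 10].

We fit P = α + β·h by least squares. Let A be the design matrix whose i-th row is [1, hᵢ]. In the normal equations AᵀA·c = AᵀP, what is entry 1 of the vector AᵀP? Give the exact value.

Entry 1 ↔ basis 1, so (AᵀP)_{1} = Σᵢ Pᵢ = (1)·(-6) + (1)·(-2) + (1)·(-3) + (1)·(0) + (1)·(10) = -1.

-1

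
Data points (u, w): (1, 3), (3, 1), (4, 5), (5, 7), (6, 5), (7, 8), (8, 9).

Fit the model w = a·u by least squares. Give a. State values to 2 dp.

a = 1.10

The normal equations are: 200·a = 219.
(Σu·u = 200, Σu·w = 219.)
a = 219/200 = 1.095.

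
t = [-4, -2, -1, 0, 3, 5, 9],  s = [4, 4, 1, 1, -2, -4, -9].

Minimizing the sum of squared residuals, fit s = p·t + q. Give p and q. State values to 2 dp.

p = -1.03, q = 0.75

Normal-equation sums: Σt·t = 136, Σt = 10, Σ1 = 7.
Right-hand side: Σt·s = -132, Σs = -5.
MᵀM·[p, q]ᵀ = Mᵀs becomes [[136, 10]; [10, 7]]·[p, q]ᵀ = [-132, -5]ᵀ.
Δ = 136·7 − 10² = 852.
p = ((-132)·7 − 10·(-5))/852 = -437/426; q = (136·(-5) − 10·(-132))/852 = 160/213.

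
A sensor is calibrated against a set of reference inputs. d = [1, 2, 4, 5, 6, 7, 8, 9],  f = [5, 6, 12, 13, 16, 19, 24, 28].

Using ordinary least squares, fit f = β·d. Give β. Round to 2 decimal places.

β = 2.91

Sums needed: Σd·d = 276.
For Mᵀf: Σd·f = 803.
MᵀM·[β]ᵀ = Mᵀf becomes [[276]]·[β]ᵀ = [803]ᵀ.
Hence β = 803 / 276 ≈ 2.90942.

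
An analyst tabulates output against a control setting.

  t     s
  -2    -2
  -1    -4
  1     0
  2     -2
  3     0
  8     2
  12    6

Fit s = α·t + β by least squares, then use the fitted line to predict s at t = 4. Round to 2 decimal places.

ŝ = 0.43

Normal-equation sums: Σt·t = 227, Σt = 23, Σ1 = 7.
And Σt·s = 92, Σs = 0.
So MᵀM·[α, β]ᵀ = Mᵀs: [[227, 23]; [23, 7]]·[α, β]ᵀ = [92, 0]ᵀ.
Δ = 227·7 − 23² = 1060.
α = (92·7 − 23·0)/1060 = 161/265; β = (227·0 − 23·92)/1060 = -529/265.
At t = 4: ŝ = (161/265)·(4) + (-529/265)·(1) = 23/53.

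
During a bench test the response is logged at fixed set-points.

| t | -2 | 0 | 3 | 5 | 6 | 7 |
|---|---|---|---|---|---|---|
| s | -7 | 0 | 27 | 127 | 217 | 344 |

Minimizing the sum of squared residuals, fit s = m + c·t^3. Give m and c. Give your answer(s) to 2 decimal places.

m = 0.58, c = 1.00

Setting ∂/∂m … = 0 gives: 6·m + 703·c = 708;  703·m + 180723·c = 181524.
(Σ1 = 6, Σt^3 = 703, Σt^3·t^3 = 180723, Σs = 708, Σt^3·s = 181524.)
Eliminating c: 180723·(row 1) − 703·(row 2) gives 590129·m = 180723·708 − 703·181524 = 340512, so m = 340512/590129.
Then c = (181524 − 703·(340512/590129))/180723 = 591420/590129.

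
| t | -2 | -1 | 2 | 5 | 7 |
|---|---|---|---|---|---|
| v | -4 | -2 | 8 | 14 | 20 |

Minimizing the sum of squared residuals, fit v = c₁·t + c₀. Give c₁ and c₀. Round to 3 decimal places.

c₁ = 2.667, c₀ = 1.333

MᵀM·[c₁, c₀]ᵀ = Mᵀv reads: 83·c₁ + 11·c₀ = 236;  11·c₁ + 5·c₀ = 36.
(Σt·t = 83, Σt = 11, Σ1 = 5, Σt·v = 236, Σv = 36.)
Eliminating c₀: 5·(row 1) − 11·(row 2) gives 294·c₁ = 5·236 − 11·36 = 784, so c₁ = 8/3.
Then c₀ = (36 − 11·(8/3))/5 = 4/3.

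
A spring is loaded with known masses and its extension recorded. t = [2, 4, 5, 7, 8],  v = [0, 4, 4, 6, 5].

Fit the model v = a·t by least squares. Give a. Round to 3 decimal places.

a = 0.747

AᵀA·[a]ᵀ = Aᵀv reads: 158·a = 118.
(Σt·t = 158, Σt·v = 118.)
Hence a = 118 / 158 ≈ 0.746835.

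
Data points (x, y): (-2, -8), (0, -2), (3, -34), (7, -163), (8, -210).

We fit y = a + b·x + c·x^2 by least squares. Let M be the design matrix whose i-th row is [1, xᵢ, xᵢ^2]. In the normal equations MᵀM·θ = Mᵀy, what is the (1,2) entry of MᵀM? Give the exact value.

Row 1 ↔ basis 1, column 2 ↔ basis x, so (MᵀM)_{1,2} = Σᵢ x = (1)·(-2) + (1)·(0) + (1)·(3) + (1)·(7) + (1)·(8) = 16.

16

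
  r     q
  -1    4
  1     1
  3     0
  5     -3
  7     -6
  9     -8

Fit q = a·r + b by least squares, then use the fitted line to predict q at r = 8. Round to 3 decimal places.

q̂ = -6.800

Compute the Gram sums: Σr·r = 166, Σr = 24, Σ1 = 6.
For Aᵀq: Σr·q = -132, Σq = -12.
Normal equations: [[166, 24]; [24, 6]]·[a, b]ᵀ = [-132, -12]ᵀ.
Δ = 166·6 − 24² = 420.
a = ((-132)·6 − 24·(-12))/420 = -6/5; b = (166·(-12) − 24·(-132))/420 = 14/5.
At r = 8: q̂ = (-6/5)·(8) + (14/5)·(1) = -34/5.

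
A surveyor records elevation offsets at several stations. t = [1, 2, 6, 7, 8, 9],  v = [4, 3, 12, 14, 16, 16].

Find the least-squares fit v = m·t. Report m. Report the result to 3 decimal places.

m = 1.923

Entries of MᵀM: Σt·t = 235.
Moment sums: Σt·v = 452.
MᵀM·[m]ᵀ = Mᵀv becomes [[235]]·[m]ᵀ = [452]ᵀ.
m = 452/235 = 1.9234.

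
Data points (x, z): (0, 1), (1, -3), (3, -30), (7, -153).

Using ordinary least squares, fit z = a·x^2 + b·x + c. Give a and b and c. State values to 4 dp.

Compute the Gram sums: Σx^2·x^2 = 2483, Σx^2·x = 371, Σx^2 = 59, Σx·x = 59, Σx = 11, Σ1 = 4.
Moment sums: Σx^2·z = -7770, Σx·z = -1164, Σz = -185.
AᵀA·[a, b, c]ᵀ = Aᵀz becomes [[2483, 371, 59]; [371, 59, 11]; [59, 11, 4]]·[a, b, c]ᵀ = [-7770, -1164, -185]ᵀ.
Inverting the 3×3 Gram matrix, [a, b, c]ᵀ = [-1087/372, -2929/1860, 183/155]ᵀ.

a = -2.9220, b = -1.5747, c = 1.1806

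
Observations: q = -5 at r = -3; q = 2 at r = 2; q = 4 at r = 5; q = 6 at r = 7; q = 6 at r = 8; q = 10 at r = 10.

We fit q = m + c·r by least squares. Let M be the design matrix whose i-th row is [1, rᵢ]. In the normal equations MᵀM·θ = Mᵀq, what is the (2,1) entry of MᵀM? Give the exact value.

29

Row 2 ↔ basis r, column 1 ↔ basis 1, so (MᵀM)_{2,1} = Σᵢ r = (-3)·(1) + (2)·(1) + (5)·(1) + (7)·(1) + (8)·(1) + (10)·(1) = 29.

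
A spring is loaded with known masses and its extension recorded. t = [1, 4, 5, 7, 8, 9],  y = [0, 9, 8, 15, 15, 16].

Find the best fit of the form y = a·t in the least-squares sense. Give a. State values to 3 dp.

Normal-equation sums: Σt·t = 236.
Moment sums: Σt·y = 445.
Hence a = 445 / 236 ≈ 1.88559.

a = 1.886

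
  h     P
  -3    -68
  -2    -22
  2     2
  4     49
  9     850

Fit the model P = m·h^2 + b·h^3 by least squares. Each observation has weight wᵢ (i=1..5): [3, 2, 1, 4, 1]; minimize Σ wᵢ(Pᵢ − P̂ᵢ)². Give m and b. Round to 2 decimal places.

m = -2.95, b = 1.49

Sums needed: Σwᵢ·h^2·h^2 = 7876, Σwᵢ·h^2·h^3 = 62384, Σwᵢ·h^3·h^3 = 550204.
And Σwᵢ·h^2·P = 69982, Σwᵢ·h^3·P = 638070.
Normal equations: [[7876, 62384]; [62384, 550204]]·[m, b]ᵀ = [69982, 638070]ᵀ.
Δ = 7876·550204 − 62384² = 441643248.
m = (69982·550204 − 62384·638070)/441643248 = -162622819/55205406; b = (7876·638070 − 62384·69982)/441643248 = 82460279/55205406.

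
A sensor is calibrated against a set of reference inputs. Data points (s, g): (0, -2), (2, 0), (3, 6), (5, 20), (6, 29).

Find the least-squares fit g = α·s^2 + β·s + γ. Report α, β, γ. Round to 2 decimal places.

Setting ∂/∂α … = 0 gives: 2018·α + 376·β + 74·γ = 1598;  376·α + 74·β + 16·γ = 292;  74·α + 16·β + 5·γ = 53.
(Σs^2·s^2 = 2018, Σs^2·s = 376, Σs^2 = 74, Σs·s = 74, Σs = 16, Σ1 = 5, Σs^2·g = 1598, Σs·g = 292, Σg = 53.)
Inverting the 3×3 Gram matrix, [α, β, γ]ᵀ = [10/11, -2/11, -25/11]ᵀ.

α = 0.91, β = -0.18, γ = -2.27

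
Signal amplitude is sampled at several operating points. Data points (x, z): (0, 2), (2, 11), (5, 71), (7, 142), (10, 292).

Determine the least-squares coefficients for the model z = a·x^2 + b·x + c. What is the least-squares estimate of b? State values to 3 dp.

Entries of AᵀA: Σx^2·x^2 = 13042, Σx^2·x = 1476, Σx^2 = 178, Σx·x = 178, Σx = 24, Σ1 = 5.
Right-hand side: Σx^2·z = 37977, Σx·z = 4291, Σz = 518.
So AᵀA·[a, b, c]ᵀ = Aᵀz: [[13042, 1476, 178]; [1476, 178, 24]; [178, 24, 5]]·[a, b, c]ᵀ = [37977, 4291, 518]ᵀ.
Solving the 3×3 system (Gaussian elimination) gives a = 52567/17350, b = -21749/17350, c = 3047/1735.

b = -1.254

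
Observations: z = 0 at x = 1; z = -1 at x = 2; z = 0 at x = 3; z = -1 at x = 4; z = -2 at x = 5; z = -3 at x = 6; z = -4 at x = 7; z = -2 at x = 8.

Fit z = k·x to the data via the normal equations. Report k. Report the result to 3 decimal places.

k = -0.382

Normal-equation sums: Σx·x = 204.
For Mᵀz: Σx·z = -78.
So MᵀM·[k]ᵀ = Mᵀz: [[204]]·[k]ᵀ = [-78]ᵀ.
Hence k = -78 / 204 ≈ -0.382353.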